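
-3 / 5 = -0.60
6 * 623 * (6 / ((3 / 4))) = 29904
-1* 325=-325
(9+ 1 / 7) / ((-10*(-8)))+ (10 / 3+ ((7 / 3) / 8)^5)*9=933099989 / 30965760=30.13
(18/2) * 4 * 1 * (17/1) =612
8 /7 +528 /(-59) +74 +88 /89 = 2469426 /36757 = 67.18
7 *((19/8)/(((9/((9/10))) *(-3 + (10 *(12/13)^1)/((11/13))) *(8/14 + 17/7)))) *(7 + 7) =10241/10440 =0.98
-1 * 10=-10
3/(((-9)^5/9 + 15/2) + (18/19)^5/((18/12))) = -4952198/10817236723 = -0.00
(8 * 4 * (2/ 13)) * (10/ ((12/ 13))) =160/ 3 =53.33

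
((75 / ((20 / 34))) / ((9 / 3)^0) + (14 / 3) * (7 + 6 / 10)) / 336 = 4889 / 10080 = 0.49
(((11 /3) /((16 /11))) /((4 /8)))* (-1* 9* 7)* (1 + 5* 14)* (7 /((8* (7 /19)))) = -3427809 /64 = -53559.52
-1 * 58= -58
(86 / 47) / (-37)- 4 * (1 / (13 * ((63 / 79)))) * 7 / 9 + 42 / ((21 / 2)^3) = -28108610 / 89727183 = -0.31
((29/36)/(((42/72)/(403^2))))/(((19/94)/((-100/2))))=-22136346700/399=-55479565.66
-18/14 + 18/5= 81/35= 2.31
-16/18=-8/9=-0.89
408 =408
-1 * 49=-49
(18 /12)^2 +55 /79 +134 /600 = 37559 /11850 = 3.17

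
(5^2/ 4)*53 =1325/ 4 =331.25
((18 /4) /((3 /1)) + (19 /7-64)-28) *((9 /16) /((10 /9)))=-99549 /2240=-44.44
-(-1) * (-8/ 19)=-8/ 19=-0.42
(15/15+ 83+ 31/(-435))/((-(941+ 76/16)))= -0.09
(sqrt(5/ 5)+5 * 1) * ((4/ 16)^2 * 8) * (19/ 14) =57/ 14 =4.07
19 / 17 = 1.12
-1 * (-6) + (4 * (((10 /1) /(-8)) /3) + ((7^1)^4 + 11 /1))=7249 /3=2416.33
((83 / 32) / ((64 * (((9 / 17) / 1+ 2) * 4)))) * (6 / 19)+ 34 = 34.00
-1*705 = -705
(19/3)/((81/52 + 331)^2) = 51376/897143547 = 0.00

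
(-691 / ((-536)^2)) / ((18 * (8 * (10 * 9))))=-691 / 3723356160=-0.00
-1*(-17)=17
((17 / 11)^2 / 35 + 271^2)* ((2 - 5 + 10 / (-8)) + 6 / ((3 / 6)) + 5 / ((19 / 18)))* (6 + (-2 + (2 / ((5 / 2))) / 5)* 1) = 7674179626776 / 2011625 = 3814915.62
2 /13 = 0.15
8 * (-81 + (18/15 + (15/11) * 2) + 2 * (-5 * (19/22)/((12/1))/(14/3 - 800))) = -40456541/65615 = -616.57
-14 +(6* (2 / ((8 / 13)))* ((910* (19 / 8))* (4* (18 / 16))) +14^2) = 3037307 / 16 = 189831.69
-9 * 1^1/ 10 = -9/ 10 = -0.90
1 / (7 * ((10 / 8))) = 4 / 35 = 0.11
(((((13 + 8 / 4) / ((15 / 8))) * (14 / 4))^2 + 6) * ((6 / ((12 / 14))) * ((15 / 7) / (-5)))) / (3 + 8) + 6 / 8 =-9447 / 44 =-214.70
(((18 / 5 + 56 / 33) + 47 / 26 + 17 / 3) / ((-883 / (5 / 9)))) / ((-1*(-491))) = -0.00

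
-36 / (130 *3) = -6 / 65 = -0.09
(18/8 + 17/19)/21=239/1596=0.15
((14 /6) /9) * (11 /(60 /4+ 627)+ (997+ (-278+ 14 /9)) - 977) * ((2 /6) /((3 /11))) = -38028683 /468018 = -81.25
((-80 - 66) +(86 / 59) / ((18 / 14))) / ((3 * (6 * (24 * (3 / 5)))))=-96155 / 172044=-0.56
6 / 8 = 3 / 4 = 0.75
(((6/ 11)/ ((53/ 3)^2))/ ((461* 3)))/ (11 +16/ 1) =2/ 42733317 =0.00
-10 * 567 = -5670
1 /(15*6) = 1 /90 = 0.01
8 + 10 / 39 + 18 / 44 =8.67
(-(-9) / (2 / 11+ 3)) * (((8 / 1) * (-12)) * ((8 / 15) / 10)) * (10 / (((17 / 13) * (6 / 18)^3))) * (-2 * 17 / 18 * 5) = 988416 / 35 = 28240.46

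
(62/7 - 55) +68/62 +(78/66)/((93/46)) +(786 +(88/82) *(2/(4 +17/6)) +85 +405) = 14828599015/12037641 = 1231.85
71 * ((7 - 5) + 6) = 568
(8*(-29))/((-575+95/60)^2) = -33408/47348161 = -0.00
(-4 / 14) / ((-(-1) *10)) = -1 / 35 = -0.03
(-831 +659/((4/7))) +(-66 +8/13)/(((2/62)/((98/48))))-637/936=-3572461/936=-3816.73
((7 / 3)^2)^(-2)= 81 / 2401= 0.03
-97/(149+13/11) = -1067/1652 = -0.65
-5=-5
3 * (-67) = -201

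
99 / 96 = 33 / 32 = 1.03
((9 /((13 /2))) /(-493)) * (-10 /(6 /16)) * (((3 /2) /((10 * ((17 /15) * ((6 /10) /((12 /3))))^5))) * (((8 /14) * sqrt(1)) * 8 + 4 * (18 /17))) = 754560000000000 /1082883758047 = 696.81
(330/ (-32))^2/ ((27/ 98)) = 148225/ 384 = 386.00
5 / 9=0.56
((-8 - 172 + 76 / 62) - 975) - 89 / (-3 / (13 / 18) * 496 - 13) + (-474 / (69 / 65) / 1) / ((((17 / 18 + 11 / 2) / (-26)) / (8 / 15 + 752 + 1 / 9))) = 754997071940606 / 557307181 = 1354723.39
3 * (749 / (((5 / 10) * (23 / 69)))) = 13482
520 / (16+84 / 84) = 30.59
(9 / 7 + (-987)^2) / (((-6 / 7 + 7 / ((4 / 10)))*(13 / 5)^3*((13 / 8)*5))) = 2727676800 / 6654713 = 409.89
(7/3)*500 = 3500/3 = 1166.67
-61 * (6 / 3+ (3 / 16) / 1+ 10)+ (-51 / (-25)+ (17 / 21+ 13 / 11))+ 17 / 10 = -68164049 / 92400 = -737.71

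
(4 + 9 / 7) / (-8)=-37 / 56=-0.66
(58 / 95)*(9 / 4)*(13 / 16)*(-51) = -173043 / 3040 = -56.92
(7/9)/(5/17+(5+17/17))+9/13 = 10214/12519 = 0.82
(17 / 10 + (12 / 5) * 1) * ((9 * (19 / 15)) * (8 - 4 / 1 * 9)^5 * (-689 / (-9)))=-4618669013504 / 75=-61582253513.39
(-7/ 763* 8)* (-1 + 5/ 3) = -16/ 327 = -0.05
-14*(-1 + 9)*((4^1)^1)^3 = -7168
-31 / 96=-0.32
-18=-18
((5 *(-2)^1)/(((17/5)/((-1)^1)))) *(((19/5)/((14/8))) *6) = 4560/119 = 38.32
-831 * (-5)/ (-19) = -218.68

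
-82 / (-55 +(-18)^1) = 82 / 73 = 1.12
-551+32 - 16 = -535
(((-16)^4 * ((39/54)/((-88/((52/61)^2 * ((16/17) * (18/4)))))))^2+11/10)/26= 13267836877311970179/125885555621540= 105396.02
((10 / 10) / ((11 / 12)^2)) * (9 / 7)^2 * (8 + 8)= 31.48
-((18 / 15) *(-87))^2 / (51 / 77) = -6993756 / 425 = -16455.90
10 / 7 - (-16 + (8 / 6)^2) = 986 / 63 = 15.65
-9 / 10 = -0.90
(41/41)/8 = 1/8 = 0.12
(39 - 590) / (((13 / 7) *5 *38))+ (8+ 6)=1617 / 130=12.44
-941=-941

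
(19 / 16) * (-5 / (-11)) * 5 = 475 / 176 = 2.70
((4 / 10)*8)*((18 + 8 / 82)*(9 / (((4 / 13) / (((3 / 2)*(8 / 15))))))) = 1389024 / 1025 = 1355.15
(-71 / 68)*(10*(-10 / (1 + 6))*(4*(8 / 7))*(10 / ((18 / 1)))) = 284000 / 7497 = 37.88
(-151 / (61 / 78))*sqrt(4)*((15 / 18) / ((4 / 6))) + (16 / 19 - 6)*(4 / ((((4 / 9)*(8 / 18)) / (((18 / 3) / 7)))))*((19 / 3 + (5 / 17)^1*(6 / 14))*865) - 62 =-500761.08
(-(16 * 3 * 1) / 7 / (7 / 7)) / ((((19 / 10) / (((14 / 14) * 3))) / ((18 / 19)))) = -25920 / 2527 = -10.26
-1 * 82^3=-551368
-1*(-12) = 12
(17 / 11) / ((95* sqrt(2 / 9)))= 51* sqrt(2) / 2090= 0.03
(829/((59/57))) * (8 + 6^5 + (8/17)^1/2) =6253083996/1003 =6234380.85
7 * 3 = 21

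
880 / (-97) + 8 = -104 / 97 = -1.07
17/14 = 1.21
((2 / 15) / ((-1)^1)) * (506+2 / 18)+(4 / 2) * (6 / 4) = -1741 / 27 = -64.48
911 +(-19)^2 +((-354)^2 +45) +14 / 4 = 253273 / 2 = 126636.50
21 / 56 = 3 / 8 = 0.38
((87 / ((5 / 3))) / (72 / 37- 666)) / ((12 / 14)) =-1073 / 11700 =-0.09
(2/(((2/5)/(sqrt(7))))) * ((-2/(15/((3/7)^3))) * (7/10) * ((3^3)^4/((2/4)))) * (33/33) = -9565938 * sqrt(7)/245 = -103302.42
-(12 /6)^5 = -32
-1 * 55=-55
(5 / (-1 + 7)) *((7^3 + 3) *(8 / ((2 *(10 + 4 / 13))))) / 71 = 22490 / 14271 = 1.58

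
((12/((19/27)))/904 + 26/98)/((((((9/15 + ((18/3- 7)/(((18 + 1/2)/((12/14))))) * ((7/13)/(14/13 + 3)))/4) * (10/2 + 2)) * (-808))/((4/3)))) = -586250755/1299318383349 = -0.00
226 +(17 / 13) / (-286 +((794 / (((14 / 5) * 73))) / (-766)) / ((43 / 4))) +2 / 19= 134416852474655 / 594499963668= 226.10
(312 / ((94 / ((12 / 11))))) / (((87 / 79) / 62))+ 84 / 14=209.85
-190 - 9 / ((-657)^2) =-9112591 / 47961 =-190.00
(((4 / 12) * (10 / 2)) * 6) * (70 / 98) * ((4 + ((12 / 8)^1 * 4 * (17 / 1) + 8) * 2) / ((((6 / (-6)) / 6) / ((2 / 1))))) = -19200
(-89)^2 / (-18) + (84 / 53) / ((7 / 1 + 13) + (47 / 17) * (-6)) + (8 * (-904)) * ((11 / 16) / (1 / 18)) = -2488158061 / 27666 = -89935.59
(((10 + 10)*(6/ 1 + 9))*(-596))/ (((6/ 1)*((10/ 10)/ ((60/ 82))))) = -894000/ 41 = -21804.88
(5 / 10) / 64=0.01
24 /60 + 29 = 147 /5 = 29.40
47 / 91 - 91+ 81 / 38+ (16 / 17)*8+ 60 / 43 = -200775859 / 2527798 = -79.43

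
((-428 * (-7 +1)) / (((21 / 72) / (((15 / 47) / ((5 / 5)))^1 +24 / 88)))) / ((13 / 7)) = 18859392 / 6721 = 2806.04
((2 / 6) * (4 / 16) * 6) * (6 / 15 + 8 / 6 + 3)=71 / 30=2.37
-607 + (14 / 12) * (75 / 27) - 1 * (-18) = -31631 / 54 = -585.76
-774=-774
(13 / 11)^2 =169 / 121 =1.40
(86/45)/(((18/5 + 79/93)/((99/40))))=43989/41380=1.06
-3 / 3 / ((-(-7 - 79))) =-1 / 86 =-0.01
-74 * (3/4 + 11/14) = -1591/14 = -113.64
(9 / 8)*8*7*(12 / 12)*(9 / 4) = 567 / 4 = 141.75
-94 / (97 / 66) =-6204 / 97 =-63.96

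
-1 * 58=-58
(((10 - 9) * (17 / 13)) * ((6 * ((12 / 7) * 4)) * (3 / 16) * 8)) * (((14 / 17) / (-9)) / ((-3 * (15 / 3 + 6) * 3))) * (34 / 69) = 0.04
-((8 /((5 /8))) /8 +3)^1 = -23 /5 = -4.60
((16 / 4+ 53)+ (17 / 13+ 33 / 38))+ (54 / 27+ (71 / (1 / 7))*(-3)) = -706333 / 494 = -1429.82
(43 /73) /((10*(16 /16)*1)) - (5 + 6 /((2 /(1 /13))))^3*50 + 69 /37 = -424526257683 /59340970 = -7154.02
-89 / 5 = -17.80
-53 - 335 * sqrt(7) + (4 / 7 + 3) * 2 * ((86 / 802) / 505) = -335 * sqrt(7) - 15025441 / 283507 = -939.33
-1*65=-65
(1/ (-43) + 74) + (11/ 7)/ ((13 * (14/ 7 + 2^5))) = 9842487/ 133042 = 73.98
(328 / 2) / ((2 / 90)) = 7380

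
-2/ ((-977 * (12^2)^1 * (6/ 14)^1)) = 7/ 211032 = 0.00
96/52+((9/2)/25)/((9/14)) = 691/325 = 2.13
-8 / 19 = -0.42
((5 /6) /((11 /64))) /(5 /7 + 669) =70 /9669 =0.01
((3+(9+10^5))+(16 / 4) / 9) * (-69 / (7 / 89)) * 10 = -877394887.62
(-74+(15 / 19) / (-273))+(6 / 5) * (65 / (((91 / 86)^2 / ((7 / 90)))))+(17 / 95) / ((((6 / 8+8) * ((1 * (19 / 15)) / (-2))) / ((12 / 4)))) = -6768763 / 98553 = -68.68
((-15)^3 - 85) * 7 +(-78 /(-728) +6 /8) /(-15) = -847702 /35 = -24220.06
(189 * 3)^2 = 321489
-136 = -136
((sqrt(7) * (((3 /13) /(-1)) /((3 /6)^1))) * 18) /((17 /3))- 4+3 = -4.88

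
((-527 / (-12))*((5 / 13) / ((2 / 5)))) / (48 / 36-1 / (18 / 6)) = 13175 / 312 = 42.23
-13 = -13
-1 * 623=-623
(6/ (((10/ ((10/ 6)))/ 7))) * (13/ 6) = 91/ 6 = 15.17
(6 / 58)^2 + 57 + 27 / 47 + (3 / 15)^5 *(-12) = 7112553801 / 123521875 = 57.58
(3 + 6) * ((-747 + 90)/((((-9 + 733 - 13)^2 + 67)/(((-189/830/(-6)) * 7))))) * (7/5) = -18253431/4196380400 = -0.00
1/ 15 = 0.07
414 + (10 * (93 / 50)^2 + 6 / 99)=3701417 / 8250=448.66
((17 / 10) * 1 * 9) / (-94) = -153 / 940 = -0.16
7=7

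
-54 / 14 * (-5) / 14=135 / 98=1.38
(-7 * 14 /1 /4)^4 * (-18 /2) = -51883209 /16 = -3242700.56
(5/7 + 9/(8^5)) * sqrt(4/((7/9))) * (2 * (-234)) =-57529953 * sqrt(7)/200704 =-758.38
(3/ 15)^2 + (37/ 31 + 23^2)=530.23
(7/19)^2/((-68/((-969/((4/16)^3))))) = 2352/19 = 123.79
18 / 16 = 9 / 8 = 1.12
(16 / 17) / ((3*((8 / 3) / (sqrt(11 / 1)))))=2*sqrt(11) / 17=0.39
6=6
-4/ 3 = -1.33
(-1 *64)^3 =-262144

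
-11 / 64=-0.17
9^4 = 6561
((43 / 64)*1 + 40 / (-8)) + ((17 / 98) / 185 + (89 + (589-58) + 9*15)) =435510339 / 580160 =750.67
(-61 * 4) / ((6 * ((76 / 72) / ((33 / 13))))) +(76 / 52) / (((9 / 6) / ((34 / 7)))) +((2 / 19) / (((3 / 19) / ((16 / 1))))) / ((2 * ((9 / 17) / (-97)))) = -49962488 / 46683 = -1070.25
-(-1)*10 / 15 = 2 / 3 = 0.67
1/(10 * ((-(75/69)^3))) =-12167/156250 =-0.08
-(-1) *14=14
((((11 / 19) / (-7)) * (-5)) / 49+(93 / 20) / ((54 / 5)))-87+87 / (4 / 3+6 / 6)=-23121149 / 469224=-49.28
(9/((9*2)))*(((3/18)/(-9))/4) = -1/432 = -0.00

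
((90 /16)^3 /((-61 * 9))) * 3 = -30375 /31232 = -0.97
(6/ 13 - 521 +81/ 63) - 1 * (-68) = -41064/ 91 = -451.25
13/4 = 3.25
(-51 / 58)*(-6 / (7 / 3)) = 459 / 203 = 2.26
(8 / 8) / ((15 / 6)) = 2 / 5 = 0.40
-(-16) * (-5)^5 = -50000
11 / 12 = 0.92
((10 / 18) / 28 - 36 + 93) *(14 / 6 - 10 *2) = -761557 / 756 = -1007.35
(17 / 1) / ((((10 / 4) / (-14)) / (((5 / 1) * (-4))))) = 1904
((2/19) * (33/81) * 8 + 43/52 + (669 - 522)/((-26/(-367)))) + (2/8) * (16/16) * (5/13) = 27692725/13338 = 2076.23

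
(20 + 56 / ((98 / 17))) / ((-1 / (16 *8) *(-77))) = 26624 / 539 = 49.40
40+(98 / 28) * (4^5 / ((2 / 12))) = 21544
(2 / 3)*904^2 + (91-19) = 1634648 / 3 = 544882.67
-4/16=-1/4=-0.25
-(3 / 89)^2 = -9 / 7921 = -0.00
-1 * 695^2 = -483025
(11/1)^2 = 121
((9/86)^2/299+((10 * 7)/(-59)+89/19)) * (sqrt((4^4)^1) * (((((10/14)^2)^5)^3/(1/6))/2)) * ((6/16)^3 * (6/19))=1962347356653772294521331787109375/16985897046331866833028021681131251264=0.00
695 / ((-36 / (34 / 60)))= -2363 / 216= -10.94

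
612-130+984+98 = 1564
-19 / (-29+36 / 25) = 475 / 689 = 0.69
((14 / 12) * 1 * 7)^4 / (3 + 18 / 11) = 63412811 / 66096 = 959.40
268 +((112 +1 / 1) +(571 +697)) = 1649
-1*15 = -15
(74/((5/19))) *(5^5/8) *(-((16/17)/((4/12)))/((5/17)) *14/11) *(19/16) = -35062125/22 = -1593732.95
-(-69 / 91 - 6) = 615 / 91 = 6.76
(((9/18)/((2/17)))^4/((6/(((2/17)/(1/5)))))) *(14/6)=171955/2304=74.63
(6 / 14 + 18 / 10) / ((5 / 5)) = 2.23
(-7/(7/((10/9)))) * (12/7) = -40/21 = -1.90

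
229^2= 52441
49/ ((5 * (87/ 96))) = 1568/ 145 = 10.81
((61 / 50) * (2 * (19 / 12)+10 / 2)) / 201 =2989 / 60300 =0.05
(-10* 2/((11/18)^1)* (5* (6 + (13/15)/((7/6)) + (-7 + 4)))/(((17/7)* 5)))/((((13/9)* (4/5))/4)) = -424440/2431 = -174.59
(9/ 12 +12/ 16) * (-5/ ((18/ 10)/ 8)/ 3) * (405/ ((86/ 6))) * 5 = -67500/ 43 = -1569.77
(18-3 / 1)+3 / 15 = 76 / 5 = 15.20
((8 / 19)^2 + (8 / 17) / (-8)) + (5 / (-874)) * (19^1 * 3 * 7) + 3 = 235963 / 282302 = 0.84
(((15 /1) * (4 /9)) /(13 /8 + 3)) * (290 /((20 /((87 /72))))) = 8410 /333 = 25.26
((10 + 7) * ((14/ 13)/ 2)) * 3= 27.46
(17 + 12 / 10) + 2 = 101 / 5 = 20.20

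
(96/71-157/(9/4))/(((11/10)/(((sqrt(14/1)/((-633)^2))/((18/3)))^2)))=-1530340/10156659494525181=-0.00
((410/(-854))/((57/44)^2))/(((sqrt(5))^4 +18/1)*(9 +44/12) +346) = -24805/77227647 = -0.00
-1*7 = -7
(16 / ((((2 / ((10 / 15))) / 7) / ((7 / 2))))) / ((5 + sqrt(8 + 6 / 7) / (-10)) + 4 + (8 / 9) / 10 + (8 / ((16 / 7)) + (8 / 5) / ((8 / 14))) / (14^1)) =84672 * sqrt(434) / 4123307 + 56537376 / 4123307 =14.14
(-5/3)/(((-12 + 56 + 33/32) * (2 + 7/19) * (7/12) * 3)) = -2432/272349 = -0.01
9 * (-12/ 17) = -108/ 17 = -6.35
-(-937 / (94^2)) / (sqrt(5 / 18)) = 2811 * sqrt(10) / 44180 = 0.20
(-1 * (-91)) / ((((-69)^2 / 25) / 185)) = 420875 / 4761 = 88.40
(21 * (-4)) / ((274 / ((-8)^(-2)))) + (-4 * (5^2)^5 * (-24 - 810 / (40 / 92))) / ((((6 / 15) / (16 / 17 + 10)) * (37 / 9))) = 2150043749999979 / 4384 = 490429687500.00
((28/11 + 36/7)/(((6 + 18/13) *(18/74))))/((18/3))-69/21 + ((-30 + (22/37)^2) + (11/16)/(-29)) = -127739754931/3961842192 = -32.24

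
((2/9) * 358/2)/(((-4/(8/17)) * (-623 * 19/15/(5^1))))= 17900/603687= 0.03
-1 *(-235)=235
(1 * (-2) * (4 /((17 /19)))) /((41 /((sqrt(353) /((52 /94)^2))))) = -83942 * sqrt(353) /117793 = -13.39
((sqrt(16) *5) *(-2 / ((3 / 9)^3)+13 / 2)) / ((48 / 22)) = -5225 / 12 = -435.42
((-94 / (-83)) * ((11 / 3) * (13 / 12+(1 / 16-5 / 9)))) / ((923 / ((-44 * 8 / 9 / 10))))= -193358 / 18615987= -0.01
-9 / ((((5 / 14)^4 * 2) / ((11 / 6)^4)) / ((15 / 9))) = -5207.86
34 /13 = 2.62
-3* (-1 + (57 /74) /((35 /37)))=39 /70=0.56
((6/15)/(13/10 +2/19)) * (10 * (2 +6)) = 6080/267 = 22.77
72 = 72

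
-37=-37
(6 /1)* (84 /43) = 504 /43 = 11.72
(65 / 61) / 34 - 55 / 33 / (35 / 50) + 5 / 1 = 115435 / 43554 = 2.65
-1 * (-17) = 17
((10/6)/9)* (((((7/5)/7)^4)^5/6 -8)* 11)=-50354003906249989/3089904785156250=-16.30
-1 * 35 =-35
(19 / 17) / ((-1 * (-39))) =19 / 663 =0.03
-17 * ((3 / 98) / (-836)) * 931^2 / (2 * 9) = 15827 / 528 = 29.98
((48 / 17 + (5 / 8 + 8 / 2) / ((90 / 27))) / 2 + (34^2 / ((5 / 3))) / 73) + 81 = 18388023 / 198560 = 92.61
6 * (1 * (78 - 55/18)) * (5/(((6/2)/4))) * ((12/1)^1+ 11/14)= 2414710/63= 38328.73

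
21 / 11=1.91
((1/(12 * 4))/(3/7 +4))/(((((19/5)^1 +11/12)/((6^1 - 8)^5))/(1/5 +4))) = -1176/8773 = -0.13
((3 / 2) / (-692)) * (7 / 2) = -21 / 2768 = -0.01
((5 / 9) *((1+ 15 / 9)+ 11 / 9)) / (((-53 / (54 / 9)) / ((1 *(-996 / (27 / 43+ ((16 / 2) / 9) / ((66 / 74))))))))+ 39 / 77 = 12739244649 / 84668507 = 150.46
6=6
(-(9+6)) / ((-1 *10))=3 / 2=1.50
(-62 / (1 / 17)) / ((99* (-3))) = 1054 / 297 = 3.55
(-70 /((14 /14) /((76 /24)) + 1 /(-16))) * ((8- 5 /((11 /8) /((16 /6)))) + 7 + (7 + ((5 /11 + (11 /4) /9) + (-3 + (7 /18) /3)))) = -9202840 /3267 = -2816.91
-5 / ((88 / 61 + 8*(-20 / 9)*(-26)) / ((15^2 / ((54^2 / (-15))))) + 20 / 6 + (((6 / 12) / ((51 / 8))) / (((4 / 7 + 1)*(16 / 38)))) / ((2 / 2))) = 14258750 / 1132585501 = 0.01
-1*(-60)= 60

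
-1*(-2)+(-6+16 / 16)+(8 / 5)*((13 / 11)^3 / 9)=-162109 / 59895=-2.71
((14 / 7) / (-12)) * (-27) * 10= 45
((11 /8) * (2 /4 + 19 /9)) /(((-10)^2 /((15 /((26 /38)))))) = 9823 /12480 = 0.79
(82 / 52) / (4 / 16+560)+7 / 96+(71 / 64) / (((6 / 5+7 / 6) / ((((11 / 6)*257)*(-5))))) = -2058833573 / 1864512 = -1104.22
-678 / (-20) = 339 / 10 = 33.90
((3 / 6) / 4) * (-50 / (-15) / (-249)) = -5 / 2988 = -0.00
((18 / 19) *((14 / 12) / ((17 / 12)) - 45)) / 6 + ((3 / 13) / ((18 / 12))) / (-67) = -1963009 / 281333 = -6.98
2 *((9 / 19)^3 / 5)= 1458 / 34295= 0.04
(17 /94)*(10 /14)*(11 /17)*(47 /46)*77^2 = 46585 /92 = 506.36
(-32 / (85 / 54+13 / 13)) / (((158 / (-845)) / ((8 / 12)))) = 486720 / 10981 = 44.32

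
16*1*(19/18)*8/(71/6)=2432/213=11.42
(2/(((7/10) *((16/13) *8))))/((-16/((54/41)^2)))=-47385/1506176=-0.03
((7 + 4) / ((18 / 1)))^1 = 11 / 18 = 0.61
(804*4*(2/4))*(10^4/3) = 5360000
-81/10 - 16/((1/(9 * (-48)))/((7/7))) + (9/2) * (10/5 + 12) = 69669/10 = 6966.90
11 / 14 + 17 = 249 / 14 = 17.79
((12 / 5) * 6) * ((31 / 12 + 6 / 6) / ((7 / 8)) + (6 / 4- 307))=-151908 / 35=-4340.23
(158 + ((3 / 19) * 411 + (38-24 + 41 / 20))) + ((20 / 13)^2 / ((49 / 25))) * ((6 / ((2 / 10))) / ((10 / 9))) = 854506519 / 3146780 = 271.55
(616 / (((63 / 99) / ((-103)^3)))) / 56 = -132219967 / 7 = -18888566.71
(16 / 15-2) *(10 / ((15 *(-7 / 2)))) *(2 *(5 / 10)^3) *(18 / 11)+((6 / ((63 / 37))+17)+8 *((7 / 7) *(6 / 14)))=27749 / 1155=24.03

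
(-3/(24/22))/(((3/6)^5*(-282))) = 44/141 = 0.31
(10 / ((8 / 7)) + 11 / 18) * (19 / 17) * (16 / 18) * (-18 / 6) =-12806 / 459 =-27.90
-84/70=-6/5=-1.20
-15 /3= -5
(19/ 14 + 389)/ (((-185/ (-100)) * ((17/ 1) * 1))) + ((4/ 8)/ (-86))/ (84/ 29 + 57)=16327324913/ 1315457892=12.41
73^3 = 389017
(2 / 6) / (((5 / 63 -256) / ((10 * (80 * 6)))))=-100800 / 16123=-6.25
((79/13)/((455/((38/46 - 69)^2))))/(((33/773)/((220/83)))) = 85794738176/22260849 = 3854.06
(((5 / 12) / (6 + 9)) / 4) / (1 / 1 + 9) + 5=7201 / 1440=5.00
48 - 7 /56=383 /8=47.88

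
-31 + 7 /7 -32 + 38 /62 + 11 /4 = -7271 /124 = -58.64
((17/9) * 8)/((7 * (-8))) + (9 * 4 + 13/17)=39086/1071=36.49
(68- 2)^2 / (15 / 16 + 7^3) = 69696 / 5503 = 12.67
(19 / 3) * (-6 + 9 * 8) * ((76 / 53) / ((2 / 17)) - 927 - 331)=-27599704 / 53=-520749.13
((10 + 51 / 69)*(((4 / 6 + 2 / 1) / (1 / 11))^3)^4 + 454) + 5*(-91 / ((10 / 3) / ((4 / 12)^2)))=106541550975910426438397237 / 24446286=4358189664307716372.07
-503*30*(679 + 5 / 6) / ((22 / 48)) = -246208440 / 11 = -22382585.45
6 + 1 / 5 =31 / 5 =6.20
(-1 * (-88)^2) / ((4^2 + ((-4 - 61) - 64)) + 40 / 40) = 484 / 7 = 69.14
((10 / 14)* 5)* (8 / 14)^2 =400 / 343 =1.17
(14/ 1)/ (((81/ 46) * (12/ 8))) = 1288/ 243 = 5.30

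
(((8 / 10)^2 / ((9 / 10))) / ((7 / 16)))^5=35184372088832 / 3101364196875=11.34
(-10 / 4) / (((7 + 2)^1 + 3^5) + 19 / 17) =-85 / 8606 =-0.01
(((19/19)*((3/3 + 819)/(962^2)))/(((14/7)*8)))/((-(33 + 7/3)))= -615/392388256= -0.00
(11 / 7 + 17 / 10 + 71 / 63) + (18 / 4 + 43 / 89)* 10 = 3040669 / 56070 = 54.23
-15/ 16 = -0.94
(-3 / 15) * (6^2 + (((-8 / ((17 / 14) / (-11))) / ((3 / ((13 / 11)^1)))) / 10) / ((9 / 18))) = -10636 / 1275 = -8.34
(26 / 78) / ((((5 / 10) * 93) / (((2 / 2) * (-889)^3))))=-1405190738 / 279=-5036525.94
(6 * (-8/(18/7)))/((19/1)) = -56/57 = -0.98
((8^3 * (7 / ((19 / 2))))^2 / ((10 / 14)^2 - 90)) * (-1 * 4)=10070523904 / 1582985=6361.73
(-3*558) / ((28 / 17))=-14229 / 14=-1016.36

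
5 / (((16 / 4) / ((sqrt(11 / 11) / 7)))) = 5 / 28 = 0.18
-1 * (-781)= 781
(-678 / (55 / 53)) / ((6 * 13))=-5989 / 715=-8.38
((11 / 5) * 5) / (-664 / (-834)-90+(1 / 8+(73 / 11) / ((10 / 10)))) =-0.13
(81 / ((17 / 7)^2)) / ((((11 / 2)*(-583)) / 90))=-714420 / 1853357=-0.39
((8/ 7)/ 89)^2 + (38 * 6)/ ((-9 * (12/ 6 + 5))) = -4213780/ 1164387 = -3.62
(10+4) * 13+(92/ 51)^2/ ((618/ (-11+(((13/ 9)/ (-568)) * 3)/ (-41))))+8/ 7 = 8995243951381/ 49131534879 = 183.08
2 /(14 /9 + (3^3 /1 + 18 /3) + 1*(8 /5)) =90 /1627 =0.06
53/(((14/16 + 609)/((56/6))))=1696/2091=0.81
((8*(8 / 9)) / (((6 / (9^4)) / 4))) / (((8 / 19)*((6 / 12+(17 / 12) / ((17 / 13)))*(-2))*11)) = -23328 / 11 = -2120.73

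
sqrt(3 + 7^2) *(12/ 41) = 24 *sqrt(13)/ 41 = 2.11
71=71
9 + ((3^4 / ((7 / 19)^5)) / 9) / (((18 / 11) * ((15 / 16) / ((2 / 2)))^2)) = 3520381567 / 3781575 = 930.93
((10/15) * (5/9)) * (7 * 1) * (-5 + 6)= 70/27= 2.59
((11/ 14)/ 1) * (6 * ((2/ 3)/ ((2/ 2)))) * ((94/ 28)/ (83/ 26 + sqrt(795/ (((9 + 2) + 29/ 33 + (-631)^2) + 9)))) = 3.26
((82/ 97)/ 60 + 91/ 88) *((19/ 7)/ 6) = 0.47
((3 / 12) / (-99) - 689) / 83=-272845 / 32868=-8.30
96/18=16/3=5.33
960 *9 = 8640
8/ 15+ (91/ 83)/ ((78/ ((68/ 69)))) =47006/ 85905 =0.55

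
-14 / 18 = -7 / 9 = -0.78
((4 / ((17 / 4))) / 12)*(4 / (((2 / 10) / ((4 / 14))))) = 160 / 357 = 0.45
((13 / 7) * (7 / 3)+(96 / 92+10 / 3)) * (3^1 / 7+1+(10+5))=3005 / 21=143.10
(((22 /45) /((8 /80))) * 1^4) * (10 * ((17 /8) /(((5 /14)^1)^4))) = 7183792 /1125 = 6385.59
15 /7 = 2.14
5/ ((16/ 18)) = 5.62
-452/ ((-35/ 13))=5876/ 35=167.89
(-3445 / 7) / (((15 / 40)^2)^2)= -14110720 / 567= -24886.63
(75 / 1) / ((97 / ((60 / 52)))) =1125 / 1261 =0.89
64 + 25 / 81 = 64.31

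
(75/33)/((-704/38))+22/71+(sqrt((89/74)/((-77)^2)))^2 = 93396271/498415456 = 0.19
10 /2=5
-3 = -3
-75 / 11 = -6.82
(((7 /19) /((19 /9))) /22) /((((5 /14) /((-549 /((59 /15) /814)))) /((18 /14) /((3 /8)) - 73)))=175564.06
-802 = -802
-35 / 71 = -0.49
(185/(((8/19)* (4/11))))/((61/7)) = 270655/1952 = 138.66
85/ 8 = 10.62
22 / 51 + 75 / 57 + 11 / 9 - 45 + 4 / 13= -1576751 / 37791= -41.72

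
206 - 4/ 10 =205.60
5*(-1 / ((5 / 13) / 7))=-91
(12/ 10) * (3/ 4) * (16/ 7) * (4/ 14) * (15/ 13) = 432/ 637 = 0.68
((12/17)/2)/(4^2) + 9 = 1227/136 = 9.02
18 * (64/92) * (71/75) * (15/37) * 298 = 6093504/4255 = 1432.08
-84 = -84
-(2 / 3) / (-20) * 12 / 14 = 1 / 35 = 0.03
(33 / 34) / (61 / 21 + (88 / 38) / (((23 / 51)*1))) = 302841 / 2508554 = 0.12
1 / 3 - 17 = -50 / 3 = -16.67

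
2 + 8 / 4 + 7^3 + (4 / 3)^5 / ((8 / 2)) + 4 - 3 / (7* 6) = 1197443 / 3402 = 351.98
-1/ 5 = -0.20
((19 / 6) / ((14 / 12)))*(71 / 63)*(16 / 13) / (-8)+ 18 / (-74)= -151423 / 212121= -0.71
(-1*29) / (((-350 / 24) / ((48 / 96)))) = 174 / 175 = 0.99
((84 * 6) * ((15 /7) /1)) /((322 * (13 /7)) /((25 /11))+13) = 3000 /767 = 3.91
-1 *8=-8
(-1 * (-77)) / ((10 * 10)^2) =77 / 10000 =0.01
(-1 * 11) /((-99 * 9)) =1 /81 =0.01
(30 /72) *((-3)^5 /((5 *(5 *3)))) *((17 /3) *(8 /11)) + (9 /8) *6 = 261 /220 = 1.19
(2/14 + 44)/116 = 0.38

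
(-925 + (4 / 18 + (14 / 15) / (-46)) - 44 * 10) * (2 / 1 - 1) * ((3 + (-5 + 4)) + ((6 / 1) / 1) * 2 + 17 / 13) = -281100634 / 13455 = -20891.91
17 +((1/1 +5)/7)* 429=2693/7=384.71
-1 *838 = -838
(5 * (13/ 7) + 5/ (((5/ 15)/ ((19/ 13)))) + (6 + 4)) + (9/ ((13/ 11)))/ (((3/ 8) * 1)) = 5598/ 91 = 61.52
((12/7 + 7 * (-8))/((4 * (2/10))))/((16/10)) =-2375/56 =-42.41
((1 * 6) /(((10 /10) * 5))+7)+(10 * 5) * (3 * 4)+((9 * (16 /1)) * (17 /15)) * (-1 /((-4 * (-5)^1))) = 15001 /25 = 600.04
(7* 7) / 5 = 49 / 5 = 9.80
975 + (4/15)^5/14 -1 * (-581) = 8271113012/5315625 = 1556.00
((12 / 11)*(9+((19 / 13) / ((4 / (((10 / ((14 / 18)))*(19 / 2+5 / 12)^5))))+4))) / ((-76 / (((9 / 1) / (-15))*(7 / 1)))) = 2267101392073 / 83466240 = 27161.90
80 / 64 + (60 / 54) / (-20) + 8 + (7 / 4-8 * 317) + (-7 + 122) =-43381 / 18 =-2410.06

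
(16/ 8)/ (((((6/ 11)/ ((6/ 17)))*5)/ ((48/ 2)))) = 528/ 85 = 6.21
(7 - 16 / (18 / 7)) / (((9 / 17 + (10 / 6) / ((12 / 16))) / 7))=833 / 421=1.98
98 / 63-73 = -643 / 9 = -71.44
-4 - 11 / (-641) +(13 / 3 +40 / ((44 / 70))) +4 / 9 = 4088746 / 63459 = 64.43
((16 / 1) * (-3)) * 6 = -288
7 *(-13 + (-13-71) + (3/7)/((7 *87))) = -137836/203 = -679.00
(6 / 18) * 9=3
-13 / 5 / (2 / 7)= -9.10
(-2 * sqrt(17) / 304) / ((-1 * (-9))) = -sqrt(17) / 1368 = -0.00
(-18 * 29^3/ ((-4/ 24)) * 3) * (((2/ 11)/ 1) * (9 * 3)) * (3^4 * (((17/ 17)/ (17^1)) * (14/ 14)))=34563505464/ 187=184831580.02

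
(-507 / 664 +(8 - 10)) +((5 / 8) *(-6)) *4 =-11795 / 664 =-17.76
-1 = -1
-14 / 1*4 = -56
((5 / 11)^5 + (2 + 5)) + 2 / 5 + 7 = 14.42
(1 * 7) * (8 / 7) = 8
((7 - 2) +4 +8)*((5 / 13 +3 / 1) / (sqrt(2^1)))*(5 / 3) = 1870*sqrt(2) / 39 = 67.81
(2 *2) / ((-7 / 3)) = -12 / 7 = -1.71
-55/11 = -5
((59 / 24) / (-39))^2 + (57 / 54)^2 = 979625 / 876096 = 1.12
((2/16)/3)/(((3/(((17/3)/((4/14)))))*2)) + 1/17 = 2887/14688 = 0.20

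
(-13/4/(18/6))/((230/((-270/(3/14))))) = 273/46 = 5.93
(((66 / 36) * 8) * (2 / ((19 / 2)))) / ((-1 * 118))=-88 / 3363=-0.03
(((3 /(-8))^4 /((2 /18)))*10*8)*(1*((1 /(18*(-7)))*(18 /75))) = -243 /8960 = -0.03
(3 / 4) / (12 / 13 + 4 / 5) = 195 / 448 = 0.44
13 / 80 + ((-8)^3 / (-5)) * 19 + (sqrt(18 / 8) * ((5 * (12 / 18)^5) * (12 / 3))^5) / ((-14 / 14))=1755.67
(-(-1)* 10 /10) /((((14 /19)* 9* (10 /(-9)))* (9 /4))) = -19 /315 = -0.06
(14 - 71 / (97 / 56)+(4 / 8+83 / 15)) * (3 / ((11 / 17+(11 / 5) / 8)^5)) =-886652307773440000 / 9399601424774979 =-94.33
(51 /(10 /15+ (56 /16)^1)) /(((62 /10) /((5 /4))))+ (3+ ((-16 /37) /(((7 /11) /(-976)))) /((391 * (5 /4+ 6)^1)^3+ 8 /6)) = 384012167443436817 /70232313435734954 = 5.47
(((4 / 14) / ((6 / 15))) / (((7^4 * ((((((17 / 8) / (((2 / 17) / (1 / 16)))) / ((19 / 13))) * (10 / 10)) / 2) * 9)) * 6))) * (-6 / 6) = -24320 / 1704885273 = -0.00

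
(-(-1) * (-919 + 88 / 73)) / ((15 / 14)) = -312662 / 365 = -856.61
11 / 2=5.50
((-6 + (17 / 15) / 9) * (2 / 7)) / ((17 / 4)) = -0.39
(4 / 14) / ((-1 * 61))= -2 / 427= -0.00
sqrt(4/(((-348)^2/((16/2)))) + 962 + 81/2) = sqrt(30351698)/174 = 31.66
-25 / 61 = -0.41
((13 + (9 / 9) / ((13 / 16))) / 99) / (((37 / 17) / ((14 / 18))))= 595 / 11583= 0.05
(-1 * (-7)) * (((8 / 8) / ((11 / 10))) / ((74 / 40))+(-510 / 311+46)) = 39740204 / 126577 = 313.96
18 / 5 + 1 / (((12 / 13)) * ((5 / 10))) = 173 / 30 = 5.77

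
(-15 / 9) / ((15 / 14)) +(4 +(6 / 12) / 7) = 317 / 126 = 2.52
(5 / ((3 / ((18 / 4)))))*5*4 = 150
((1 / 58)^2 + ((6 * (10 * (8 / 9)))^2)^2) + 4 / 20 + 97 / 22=121254776279149 / 14986620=8090868.81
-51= -51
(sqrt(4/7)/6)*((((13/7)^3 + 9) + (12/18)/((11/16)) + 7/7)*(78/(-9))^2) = 164.42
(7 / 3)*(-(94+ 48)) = -994 / 3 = -331.33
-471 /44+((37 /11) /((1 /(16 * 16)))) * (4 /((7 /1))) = 148255 /308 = 481.35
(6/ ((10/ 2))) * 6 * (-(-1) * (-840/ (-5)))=6048/ 5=1209.60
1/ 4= 0.25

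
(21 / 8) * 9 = 189 / 8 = 23.62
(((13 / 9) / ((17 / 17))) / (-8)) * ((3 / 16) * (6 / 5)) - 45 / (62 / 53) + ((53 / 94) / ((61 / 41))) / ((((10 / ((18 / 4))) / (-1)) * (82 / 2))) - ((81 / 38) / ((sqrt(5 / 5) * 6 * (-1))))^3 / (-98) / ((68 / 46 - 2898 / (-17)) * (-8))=-395999161120001175019 / 10282347127522426880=-38.51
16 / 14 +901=6315 / 7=902.14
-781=-781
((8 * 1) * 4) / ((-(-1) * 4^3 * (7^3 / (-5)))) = -5 / 686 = -0.01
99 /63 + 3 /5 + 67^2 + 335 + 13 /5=169007 /35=4828.77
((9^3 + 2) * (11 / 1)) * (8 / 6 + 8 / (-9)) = 32164 / 9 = 3573.78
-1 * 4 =-4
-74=-74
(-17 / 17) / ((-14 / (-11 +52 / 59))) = -597 / 826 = -0.72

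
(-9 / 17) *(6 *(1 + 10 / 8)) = -243 / 34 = -7.15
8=8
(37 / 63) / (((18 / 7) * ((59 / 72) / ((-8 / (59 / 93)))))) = -36704 / 10443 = -3.51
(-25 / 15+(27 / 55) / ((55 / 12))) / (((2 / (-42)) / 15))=491.26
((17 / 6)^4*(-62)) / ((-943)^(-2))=-2302399937599 / 648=-3553086323.46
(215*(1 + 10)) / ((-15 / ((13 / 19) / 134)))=-6149 / 7638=-0.81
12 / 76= 3 / 19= 0.16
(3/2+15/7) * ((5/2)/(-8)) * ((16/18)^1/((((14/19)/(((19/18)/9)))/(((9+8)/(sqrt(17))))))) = -30685 * sqrt(17)/190512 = -0.66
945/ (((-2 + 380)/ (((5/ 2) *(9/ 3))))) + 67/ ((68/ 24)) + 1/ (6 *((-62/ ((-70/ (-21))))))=804187/ 18972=42.39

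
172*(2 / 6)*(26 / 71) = 4472 / 213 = 21.00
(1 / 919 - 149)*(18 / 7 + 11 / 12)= -20060245 / 38598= -519.72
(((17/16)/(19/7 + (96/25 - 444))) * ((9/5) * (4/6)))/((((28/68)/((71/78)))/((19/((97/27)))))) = -52631235/1544533328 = -0.03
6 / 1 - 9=-3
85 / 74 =1.15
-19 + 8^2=45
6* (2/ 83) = 12/ 83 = 0.14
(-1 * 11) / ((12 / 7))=-77 / 12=-6.42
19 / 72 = 0.26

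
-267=-267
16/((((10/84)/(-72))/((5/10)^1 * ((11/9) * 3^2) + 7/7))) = -314496/5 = -62899.20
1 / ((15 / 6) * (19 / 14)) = 28 / 95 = 0.29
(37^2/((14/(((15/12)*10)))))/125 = 1369/140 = 9.78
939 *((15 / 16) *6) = 42255 / 8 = 5281.88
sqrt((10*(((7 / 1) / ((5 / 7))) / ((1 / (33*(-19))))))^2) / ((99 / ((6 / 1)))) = 3724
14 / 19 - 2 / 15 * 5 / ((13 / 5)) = 356 / 741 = 0.48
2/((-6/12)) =-4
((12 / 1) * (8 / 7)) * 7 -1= 95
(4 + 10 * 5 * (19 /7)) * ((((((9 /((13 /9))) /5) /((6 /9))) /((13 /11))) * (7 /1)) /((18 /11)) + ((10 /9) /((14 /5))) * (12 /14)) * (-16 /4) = -1151022218 /289835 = -3971.30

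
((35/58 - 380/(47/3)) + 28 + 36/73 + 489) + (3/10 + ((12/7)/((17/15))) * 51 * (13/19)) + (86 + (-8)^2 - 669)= 1847592063/66166835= 27.92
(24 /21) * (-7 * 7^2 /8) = -49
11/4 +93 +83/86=16635/172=96.72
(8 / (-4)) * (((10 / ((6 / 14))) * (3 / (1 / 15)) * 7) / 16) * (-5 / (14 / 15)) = 4921.88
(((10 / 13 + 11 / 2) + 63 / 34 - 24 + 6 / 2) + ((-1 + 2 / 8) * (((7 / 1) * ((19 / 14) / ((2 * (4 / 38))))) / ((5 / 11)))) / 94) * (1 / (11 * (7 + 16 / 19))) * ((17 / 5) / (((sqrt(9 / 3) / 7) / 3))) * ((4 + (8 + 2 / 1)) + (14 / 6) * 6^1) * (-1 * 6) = 126904460109 * sqrt(3) / 200285800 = 1097.46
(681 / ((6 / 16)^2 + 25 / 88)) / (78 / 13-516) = -79904 / 25415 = -3.14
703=703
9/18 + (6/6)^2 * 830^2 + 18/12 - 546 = 688356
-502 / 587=-0.86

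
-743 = -743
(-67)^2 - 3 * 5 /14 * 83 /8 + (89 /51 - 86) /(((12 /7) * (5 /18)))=40945031 /9520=4300.95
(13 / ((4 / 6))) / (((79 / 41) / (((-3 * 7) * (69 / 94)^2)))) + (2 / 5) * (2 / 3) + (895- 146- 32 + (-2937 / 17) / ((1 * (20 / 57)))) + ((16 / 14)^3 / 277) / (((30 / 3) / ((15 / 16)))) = 746669377547399 / 6764829565368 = 110.38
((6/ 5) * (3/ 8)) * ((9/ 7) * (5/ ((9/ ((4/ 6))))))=3/ 14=0.21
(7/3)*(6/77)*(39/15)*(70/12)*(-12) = -33.09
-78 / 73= -1.07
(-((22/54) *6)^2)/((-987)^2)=-484/78907689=-0.00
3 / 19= 0.16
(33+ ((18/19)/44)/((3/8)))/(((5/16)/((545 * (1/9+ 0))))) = 4016432/627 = 6405.79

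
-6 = -6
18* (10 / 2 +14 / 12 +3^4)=1569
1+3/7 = 10/7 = 1.43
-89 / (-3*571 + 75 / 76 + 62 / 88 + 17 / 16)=297616 / 5719063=0.05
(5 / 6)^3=125 / 216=0.58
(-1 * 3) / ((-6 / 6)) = 3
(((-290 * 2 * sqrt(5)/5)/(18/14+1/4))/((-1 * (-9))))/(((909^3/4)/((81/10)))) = -6496 * sqrt(5)/17942691915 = -0.00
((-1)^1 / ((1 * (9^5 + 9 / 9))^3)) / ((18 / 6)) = -1 / 617704777875000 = -0.00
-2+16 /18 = -10 /9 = -1.11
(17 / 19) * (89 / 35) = 1513 / 665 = 2.28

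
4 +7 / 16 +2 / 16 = 73 / 16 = 4.56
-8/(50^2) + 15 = 9373/625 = 15.00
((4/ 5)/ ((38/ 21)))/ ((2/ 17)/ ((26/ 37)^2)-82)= -80444/ 14877095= -0.01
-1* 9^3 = -729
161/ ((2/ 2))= 161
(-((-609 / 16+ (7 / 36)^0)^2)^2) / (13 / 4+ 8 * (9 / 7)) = -865599134407 / 6209536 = -139398.36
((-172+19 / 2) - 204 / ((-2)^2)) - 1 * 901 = -2229 / 2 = -1114.50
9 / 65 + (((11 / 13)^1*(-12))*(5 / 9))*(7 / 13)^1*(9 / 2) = -11433 / 845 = -13.53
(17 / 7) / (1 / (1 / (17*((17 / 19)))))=0.16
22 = 22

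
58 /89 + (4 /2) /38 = 1191 /1691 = 0.70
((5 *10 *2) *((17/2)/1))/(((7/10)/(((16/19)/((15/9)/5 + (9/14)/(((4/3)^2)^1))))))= 13056000/8873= 1471.43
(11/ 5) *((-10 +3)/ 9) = -77/ 45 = -1.71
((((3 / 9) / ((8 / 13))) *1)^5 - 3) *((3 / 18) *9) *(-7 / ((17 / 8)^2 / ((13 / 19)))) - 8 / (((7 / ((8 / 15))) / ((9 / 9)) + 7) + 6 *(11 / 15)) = 217067329181 / 49643559936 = 4.37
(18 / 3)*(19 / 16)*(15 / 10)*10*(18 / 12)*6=7695 / 8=961.88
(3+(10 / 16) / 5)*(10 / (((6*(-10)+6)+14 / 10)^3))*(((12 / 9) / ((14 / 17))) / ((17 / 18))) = -46875 / 127340129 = -0.00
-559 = -559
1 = 1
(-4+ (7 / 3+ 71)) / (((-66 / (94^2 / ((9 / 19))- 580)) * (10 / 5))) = -8458528 / 891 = -9493.30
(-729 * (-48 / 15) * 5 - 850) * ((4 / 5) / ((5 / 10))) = 86512 / 5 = 17302.40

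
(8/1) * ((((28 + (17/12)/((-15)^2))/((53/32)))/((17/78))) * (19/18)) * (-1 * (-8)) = 9562828288/1824525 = 5241.27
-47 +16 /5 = -219 /5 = -43.80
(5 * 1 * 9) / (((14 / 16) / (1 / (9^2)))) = 40 / 63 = 0.63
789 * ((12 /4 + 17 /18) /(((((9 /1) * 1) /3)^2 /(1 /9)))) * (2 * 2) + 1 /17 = 635125 /4131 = 153.75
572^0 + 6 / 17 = 23 / 17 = 1.35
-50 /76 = -25 /38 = -0.66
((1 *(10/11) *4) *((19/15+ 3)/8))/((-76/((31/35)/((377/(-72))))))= 11904/2757755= 0.00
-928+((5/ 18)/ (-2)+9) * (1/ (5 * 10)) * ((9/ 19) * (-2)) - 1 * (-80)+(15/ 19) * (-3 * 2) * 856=-9315519/ 1900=-4902.90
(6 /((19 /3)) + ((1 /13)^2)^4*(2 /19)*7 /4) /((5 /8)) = 117465223852 /77494418495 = 1.52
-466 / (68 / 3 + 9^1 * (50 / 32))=-22368 / 1763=-12.69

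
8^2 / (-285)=-64 / 285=-0.22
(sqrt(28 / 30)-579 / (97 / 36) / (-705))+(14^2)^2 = sqrt(210) / 15+875699668 / 22795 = 38417.27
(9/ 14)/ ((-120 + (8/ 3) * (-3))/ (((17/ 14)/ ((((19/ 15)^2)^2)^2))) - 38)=-392122265625/ 449262412385108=-0.00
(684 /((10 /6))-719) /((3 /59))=-91037 /15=-6069.13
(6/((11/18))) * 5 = 540/11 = 49.09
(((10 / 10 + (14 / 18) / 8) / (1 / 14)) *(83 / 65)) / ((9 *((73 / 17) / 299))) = 17946509 / 118260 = 151.75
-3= -3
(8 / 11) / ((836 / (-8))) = -16 / 2299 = -0.01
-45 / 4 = -11.25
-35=-35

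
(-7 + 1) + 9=3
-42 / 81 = -14 / 27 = -0.52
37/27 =1.37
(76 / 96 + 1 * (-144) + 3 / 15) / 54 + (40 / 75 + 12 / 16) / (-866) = -7434871 / 2805840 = -2.65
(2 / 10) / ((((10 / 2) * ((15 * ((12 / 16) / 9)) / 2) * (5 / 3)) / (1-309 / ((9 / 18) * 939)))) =2568 / 195625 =0.01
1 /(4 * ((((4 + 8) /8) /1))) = 1 /6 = 0.17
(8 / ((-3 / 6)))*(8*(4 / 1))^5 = -536870912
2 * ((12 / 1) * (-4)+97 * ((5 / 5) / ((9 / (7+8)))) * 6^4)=418944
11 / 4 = 2.75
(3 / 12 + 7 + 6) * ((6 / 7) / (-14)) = -159 / 196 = -0.81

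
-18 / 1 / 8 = -9 / 4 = -2.25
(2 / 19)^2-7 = -2523 / 361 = -6.99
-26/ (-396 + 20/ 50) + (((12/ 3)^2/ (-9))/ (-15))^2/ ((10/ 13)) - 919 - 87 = -90655791929/ 90122625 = -1005.92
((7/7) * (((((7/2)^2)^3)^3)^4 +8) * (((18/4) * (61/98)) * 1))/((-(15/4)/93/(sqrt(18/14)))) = -359016305982357579816681777207585190583752297021286638601012086833 * sqrt(7)/8098858518121441541488640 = -117284165431588987171841500000000000000000.00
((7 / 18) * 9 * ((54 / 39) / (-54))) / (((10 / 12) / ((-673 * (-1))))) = -72.48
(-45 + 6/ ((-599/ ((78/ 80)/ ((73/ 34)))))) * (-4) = 39358278/ 218635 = 180.02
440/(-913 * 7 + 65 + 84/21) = -220/3161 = -0.07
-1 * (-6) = 6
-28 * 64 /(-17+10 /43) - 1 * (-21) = 13171 /103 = 127.87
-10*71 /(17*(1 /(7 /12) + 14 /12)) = -29820 /2057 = -14.50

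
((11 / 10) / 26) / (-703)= -11 / 182780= -0.00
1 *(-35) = -35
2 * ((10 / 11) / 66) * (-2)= -20 / 363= -0.06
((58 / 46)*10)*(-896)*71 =-18448640 / 23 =-802114.78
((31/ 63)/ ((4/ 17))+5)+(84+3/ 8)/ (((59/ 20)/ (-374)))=-158938067/ 14868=-10689.94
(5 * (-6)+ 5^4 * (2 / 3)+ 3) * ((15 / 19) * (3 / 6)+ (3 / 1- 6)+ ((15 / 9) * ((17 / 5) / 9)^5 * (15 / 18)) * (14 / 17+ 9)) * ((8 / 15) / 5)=-29512902451592 / 283988784375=-103.92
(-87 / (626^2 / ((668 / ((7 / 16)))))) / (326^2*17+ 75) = -232464 / 1239050093561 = -0.00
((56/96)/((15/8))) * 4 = 56/45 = 1.24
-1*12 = -12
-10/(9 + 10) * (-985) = 9850/19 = 518.42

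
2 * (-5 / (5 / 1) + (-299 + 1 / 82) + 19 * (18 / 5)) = -94951 / 205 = -463.18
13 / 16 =0.81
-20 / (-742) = 10 / 371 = 0.03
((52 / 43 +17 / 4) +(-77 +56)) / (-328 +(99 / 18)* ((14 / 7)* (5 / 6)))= 8019 / 164518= 0.05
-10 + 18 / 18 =-9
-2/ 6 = -0.33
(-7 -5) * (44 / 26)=-264 / 13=-20.31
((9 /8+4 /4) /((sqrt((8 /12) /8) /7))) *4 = 119 *sqrt(3) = 206.11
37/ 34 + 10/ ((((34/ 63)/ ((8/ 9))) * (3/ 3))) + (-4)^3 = -1579/ 34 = -46.44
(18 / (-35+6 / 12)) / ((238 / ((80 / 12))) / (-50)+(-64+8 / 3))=0.01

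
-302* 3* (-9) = 8154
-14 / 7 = -2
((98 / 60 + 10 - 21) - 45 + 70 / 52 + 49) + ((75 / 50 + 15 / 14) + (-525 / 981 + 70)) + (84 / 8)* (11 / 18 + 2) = 56795647 / 595140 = 95.43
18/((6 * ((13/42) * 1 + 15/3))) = 126/223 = 0.57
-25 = -25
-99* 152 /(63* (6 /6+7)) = -209 /7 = -29.86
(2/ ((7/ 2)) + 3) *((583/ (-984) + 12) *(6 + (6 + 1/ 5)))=3423625/ 6888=497.04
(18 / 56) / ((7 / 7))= 9 / 28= 0.32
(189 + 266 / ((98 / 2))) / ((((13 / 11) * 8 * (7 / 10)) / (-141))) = -10554555 / 2548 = -4142.29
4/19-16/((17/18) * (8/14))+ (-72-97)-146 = -111253/323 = -344.44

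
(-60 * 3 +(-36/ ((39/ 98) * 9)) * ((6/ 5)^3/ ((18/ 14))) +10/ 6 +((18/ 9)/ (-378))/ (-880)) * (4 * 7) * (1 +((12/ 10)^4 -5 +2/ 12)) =68430580778797/ 7239375000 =9452.55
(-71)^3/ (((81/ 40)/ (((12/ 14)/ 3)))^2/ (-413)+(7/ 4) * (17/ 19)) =-2567796678400/ 10360987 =-247833.21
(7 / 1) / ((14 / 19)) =19 / 2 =9.50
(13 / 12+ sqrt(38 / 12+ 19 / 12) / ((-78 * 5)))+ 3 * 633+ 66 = 23593 / 12 - sqrt(19) / 780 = 1966.08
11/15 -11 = -154/15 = -10.27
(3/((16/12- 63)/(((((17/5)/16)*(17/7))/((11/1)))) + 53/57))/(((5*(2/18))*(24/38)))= -938961/144247220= -0.01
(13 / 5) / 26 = 1 / 10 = 0.10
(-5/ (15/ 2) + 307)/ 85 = 919/ 255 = 3.60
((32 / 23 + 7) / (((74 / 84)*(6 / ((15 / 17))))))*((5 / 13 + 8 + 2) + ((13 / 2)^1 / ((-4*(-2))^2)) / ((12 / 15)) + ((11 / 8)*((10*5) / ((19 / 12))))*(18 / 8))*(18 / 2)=2495853915975 / 1829554688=1364.19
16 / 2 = 8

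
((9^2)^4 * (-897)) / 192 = -12870969579 / 64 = -201108899.67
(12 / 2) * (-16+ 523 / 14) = 897 / 7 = 128.14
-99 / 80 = -1.24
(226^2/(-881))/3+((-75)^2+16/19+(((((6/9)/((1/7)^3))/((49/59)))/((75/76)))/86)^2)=8801144297269391/1566864556875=5617.04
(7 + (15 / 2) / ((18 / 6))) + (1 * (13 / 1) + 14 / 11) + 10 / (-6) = 1459 / 66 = 22.11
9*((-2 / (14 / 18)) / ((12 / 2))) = -27 / 7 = -3.86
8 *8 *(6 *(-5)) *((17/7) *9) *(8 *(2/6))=-783360/7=-111908.57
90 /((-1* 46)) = -45 /23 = -1.96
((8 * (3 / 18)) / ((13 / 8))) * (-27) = -288 / 13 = -22.15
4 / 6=2 / 3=0.67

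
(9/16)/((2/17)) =153/32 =4.78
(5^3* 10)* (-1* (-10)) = 12500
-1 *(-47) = 47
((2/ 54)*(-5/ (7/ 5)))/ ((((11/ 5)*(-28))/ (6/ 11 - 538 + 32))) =-1.09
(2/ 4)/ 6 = 1/ 12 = 0.08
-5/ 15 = -1/ 3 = -0.33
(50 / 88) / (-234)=-25 / 10296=-0.00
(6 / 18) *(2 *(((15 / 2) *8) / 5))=8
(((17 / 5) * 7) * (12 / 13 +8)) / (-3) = -13804 / 195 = -70.79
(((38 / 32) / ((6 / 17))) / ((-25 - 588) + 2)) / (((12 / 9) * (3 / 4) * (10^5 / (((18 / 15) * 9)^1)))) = -2907 / 4888000000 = -0.00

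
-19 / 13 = -1.46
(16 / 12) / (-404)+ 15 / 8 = 4537 / 2424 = 1.87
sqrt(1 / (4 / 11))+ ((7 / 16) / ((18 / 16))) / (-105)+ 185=sqrt(11) / 2+ 49949 / 270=186.65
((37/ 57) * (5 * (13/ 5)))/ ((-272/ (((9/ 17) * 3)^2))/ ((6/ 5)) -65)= -0.05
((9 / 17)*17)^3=729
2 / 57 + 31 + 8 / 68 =30187 / 969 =31.15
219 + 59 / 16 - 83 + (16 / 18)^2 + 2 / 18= 182203 / 1296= 140.59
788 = 788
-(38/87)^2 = -1444/7569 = -0.19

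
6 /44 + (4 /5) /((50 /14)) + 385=1059741 /2750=385.36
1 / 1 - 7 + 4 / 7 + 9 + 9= 88 / 7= 12.57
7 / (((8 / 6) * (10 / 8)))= 21 / 5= 4.20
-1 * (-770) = 770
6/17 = 0.35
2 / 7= 0.29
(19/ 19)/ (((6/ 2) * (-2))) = -1/ 6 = -0.17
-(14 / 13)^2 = -196 / 169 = -1.16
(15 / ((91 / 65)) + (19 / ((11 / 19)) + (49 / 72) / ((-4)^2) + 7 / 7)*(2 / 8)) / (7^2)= 6805181 / 17385984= 0.39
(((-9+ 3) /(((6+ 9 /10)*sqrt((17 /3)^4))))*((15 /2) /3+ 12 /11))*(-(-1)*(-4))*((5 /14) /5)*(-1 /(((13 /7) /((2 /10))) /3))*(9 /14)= -38394 /6653647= -0.01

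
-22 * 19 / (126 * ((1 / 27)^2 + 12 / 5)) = -84645 / 61271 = -1.38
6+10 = 16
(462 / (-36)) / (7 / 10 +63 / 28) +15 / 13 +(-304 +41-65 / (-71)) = -265.28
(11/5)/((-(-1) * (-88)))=-1/40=-0.02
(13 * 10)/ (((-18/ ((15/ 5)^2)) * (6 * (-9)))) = 65/ 54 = 1.20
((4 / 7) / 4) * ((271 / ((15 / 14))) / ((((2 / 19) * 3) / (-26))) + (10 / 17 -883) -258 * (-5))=-2916.75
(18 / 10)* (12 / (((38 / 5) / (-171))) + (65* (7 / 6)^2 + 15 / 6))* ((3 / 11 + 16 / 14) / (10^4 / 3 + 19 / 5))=-2107515 / 15417556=-0.14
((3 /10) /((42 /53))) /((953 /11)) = 583 /133420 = 0.00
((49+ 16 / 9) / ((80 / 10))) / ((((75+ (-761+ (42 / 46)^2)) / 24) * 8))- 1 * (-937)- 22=7959226127 / 8698872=914.97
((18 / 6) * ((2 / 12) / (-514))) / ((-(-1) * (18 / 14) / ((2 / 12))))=-7 / 55512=-0.00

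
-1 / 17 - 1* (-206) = 3501 / 17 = 205.94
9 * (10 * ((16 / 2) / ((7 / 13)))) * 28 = 37440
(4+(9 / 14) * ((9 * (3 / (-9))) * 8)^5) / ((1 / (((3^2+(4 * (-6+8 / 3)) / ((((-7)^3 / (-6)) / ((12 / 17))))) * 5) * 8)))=-73840698952800 / 40817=-1809067274.73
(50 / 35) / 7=10 / 49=0.20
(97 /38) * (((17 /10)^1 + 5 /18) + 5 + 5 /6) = 3589 /180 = 19.94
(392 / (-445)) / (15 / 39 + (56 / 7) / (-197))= -1003912 / 392045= -2.56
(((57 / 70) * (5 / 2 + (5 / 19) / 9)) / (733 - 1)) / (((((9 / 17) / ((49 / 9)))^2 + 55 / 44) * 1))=17148971 / 7676533044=0.00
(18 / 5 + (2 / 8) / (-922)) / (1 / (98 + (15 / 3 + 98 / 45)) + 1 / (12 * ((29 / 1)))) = 27332947209 / 94011730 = 290.74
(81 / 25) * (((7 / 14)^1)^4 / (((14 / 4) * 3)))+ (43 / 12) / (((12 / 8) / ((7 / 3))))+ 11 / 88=108077 / 18900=5.72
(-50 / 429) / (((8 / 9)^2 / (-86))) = 29025 / 2288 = 12.69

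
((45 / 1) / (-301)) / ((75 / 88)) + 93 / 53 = 125973 / 79765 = 1.58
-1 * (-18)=18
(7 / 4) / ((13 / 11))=77 / 52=1.48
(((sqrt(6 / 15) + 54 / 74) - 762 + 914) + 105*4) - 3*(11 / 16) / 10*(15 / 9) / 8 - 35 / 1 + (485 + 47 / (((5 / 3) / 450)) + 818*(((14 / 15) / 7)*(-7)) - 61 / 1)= sqrt(10) / 5 + 1831158311 / 142080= 12888.85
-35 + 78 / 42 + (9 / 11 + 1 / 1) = -2412 / 77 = -31.32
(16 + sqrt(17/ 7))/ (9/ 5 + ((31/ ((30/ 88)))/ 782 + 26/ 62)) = 181815 * sqrt(119)/ 2972578 + 1454520/ 212327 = 7.52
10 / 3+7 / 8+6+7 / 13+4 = 4601 / 312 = 14.75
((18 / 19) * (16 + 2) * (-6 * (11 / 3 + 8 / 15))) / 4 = -10206 / 95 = -107.43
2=2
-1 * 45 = -45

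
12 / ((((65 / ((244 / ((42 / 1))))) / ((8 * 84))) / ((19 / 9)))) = 296704 / 195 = 1521.56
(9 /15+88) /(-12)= -443 /60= -7.38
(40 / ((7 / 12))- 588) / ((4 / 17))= -15453 / 7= -2207.57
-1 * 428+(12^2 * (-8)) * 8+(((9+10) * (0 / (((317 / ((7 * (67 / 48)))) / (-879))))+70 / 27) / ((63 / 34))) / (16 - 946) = -217944790 / 22599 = -9644.00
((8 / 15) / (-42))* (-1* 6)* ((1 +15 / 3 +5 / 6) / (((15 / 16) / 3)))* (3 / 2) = 1312 / 525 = 2.50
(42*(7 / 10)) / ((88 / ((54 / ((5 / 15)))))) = 11907 / 220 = 54.12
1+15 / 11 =26 / 11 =2.36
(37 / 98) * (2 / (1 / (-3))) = -111 / 49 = -2.27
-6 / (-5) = 6 / 5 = 1.20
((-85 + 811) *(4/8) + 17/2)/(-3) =-743/6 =-123.83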